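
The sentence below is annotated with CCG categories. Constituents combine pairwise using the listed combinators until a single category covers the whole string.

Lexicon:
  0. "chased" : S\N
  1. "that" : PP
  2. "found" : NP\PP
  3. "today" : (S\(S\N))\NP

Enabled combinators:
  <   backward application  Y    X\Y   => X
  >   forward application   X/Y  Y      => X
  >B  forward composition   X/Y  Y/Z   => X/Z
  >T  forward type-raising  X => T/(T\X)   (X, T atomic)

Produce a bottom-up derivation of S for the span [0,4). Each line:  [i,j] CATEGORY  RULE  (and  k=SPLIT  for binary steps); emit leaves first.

[0,1] S\N  lex  "chased"
[1,2] PP  lex  "that"
[1,2] NP/(NP\PP)  >T
[2,3] NP\PP  lex  "found"
[1,3] NP  >  k=2
[3,4] (S\(S\N))\NP  lex  "today"
[1,4] S\(S\N)  <  k=3
[0,4] S  <  k=1

[0,4] S   <
  [0,1] "chased" : S\N
  [1,4] S\(S\N)   <
    [1,3] NP   >
      [1,2] NP/(NP\PP)   >T
        [1,2] "that" : PP
      [2,3] "found" : NP\PP
    [3,4] "today" : (S\(S\N))\NP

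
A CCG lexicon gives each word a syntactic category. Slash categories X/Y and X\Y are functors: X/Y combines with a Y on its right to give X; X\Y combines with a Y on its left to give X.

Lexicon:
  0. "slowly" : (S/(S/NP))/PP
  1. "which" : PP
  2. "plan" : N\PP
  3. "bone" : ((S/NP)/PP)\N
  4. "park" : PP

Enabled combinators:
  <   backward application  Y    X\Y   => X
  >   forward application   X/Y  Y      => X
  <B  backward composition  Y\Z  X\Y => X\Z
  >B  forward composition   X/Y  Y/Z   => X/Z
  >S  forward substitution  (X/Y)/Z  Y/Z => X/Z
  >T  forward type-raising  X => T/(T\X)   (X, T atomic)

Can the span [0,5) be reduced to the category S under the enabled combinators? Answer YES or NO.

[0,5] S   >
  [0,4] S/PP   >S
    [0,1] "slowly" : (S/(S/NP))/PP
    [1,4] (S/NP)/PP   <
      [1,3] N   >
        [1,2] N/(N\PP)   >T
          [1,2] "which" : PP
        [2,3] "plan" : N\PP
      [3,4] "bone" : ((S/NP)/PP)\N
  [4,5] "park" : PP

YES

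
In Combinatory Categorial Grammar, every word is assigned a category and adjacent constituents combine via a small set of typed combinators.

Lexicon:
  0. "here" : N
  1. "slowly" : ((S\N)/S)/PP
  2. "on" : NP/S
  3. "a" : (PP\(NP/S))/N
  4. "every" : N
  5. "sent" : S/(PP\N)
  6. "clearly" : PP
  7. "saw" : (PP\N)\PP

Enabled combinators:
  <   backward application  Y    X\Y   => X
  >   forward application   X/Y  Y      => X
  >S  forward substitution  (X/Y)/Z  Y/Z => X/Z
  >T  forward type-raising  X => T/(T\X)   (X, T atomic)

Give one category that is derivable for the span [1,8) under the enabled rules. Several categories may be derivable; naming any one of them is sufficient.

S\N

[0,8] S   <
  [0,1] "here" : N
  [1,8] S\N   >
    [1,5] (S\N)/S   >
      [1,2] "slowly" : ((S\N)/S)/PP
      [2,5] PP   <
        [2,3] "on" : NP/S
        [3,5] PP\(NP/S)   >
          [3,4] "a" : (PP\(NP/S))/N
          [4,5] "every" : N
    [5,8] S   >
      [5,6] "sent" : S/(PP\N)
      [6,8] PP\N   <
        [6,7] "clearly" : PP
        [7,8] "saw" : (PP\N)\PP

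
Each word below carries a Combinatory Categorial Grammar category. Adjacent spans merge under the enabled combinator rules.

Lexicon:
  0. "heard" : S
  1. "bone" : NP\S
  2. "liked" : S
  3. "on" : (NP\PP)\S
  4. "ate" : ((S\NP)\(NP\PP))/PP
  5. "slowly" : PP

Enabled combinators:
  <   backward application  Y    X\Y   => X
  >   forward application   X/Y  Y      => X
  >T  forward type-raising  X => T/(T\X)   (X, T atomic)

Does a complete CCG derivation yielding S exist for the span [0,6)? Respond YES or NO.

[0,6] S   <
  [0,2] NP   >
    [0,1] NP/(NP\S)   >T
      [0,1] "heard" : S
    [1,2] "bone" : NP\S
  [2,6] S\NP   <
    [2,4] NP\PP   <
      [2,3] "liked" : S
      [3,4] "on" : (NP\PP)\S
    [4,6] (S\NP)\(NP\PP)   >
      [4,5] "ate" : ((S\NP)\(NP\PP))/PP
      [5,6] "slowly" : PP

YES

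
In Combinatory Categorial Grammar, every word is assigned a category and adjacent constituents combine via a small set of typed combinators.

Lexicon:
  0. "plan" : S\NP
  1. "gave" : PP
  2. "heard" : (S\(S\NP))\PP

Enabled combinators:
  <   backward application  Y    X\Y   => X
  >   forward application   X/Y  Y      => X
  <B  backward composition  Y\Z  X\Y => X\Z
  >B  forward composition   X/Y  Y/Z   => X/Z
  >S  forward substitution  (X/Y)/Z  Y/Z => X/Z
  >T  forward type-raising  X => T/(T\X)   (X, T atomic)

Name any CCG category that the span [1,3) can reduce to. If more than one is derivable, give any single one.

S\(S\NP)

[0,3] S   <
  [0,1] "plan" : S\NP
  [1,3] S\(S\NP)   <
    [1,2] "gave" : PP
    [2,3] "heard" : (S\(S\NP))\PP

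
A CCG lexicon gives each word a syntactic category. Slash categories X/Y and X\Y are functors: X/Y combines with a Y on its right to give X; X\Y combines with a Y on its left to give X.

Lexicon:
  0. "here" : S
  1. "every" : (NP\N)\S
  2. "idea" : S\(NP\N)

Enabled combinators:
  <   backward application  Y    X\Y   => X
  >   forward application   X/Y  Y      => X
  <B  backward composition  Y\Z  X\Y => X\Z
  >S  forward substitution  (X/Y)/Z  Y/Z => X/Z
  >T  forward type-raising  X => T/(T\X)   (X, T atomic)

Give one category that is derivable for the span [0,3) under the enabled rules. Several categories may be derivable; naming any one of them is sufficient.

S

[0,3] S   <
  [0,2] NP\N   <
    [0,1] "here" : S
    [1,2] "every" : (NP\N)\S
  [2,3] "idea" : S\(NP\N)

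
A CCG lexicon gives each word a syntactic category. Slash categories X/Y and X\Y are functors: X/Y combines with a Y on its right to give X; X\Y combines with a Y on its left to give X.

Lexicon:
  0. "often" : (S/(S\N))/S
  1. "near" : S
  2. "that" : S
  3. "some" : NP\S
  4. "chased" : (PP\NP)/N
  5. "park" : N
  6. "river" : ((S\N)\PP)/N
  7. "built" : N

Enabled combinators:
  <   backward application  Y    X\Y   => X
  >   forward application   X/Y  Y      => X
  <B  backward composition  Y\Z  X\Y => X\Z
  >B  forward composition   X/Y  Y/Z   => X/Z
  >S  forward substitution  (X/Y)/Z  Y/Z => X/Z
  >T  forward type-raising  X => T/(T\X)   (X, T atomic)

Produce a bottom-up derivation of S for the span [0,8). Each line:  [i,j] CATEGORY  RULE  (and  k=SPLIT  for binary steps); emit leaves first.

[0,1] (S/(S\N))/S  lex  "often"
[1,2] S  lex  "near"
[0,2] S/(S\N)  >  k=1
[2,3] S  lex  "that"
[3,4] NP\S  lex  "some"
[2,4] NP  <  k=3
[4,5] (PP\NP)/N  lex  "chased"
[5,6] N  lex  "park"
[4,6] PP\NP  >  k=5
[2,6] PP  <  k=4
[6,7] ((S\N)\PP)/N  lex  "river"
[7,8] N  lex  "built"
[6,8] (S\N)\PP  >  k=7
[2,8] S\N  <  k=6
[0,8] S  >  k=2

[0,8] S   >
  [0,2] S/(S\N)   >
    [0,1] "often" : (S/(S\N))/S
    [1,2] "near" : S
  [2,8] S\N   <
    [2,6] PP   <
      [2,4] NP   <
        [2,3] "that" : S
        [3,4] "some" : NP\S
      [4,6] PP\NP   >
        [4,5] "chased" : (PP\NP)/N
        [5,6] "park" : N
    [6,8] (S\N)\PP   >
      [6,7] "river" : ((S\N)\PP)/N
      [7,8] "built" : N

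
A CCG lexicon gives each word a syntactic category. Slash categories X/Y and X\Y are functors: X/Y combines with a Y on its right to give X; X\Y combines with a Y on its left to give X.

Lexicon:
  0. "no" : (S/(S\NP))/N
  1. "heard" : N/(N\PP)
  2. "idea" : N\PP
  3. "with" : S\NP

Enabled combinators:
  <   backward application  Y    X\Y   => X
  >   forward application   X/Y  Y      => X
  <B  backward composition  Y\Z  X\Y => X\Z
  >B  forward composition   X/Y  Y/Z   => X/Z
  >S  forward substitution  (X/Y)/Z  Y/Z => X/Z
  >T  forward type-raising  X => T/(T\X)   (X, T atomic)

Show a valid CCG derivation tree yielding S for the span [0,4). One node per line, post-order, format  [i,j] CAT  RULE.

[0,4] S   >
  [0,3] S/(S\NP)   >
    [0,1] "no" : (S/(S\NP))/N
    [1,3] N   >
      [1,2] "heard" : N/(N\PP)
      [2,3] "idea" : N\PP
  [3,4] "with" : S\NP

[0,1] (S/(S\NP))/N  lex  "no"
[1,2] N/(N\PP)  lex  "heard"
[2,3] N\PP  lex  "idea"
[1,3] N  >  k=2
[0,3] S/(S\NP)  >  k=1
[3,4] S\NP  lex  "with"
[0,4] S  >  k=3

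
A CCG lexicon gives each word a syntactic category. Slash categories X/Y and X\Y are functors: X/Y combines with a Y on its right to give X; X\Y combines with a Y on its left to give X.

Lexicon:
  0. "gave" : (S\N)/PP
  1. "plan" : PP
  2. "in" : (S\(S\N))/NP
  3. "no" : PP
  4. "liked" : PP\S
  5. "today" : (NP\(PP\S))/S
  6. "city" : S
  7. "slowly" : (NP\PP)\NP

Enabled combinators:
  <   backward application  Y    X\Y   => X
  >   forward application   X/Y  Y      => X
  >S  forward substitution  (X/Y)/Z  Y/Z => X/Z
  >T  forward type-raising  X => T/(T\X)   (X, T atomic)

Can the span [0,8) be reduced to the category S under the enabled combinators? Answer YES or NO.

YES

[0,8] S   <
  [0,2] S\N   >
    [0,1] "gave" : (S\N)/PP
    [1,2] "plan" : PP
  [2,8] S\(S\N)   >
    [2,3] "in" : (S\(S\N))/NP
    [3,8] NP   <
      [3,4] "no" : PP
      [4,8] NP\PP   <
        [4,7] NP   <
          [4,5] "liked" : PP\S
          [5,7] NP\(PP\S)   >
            [5,6] "today" : (NP\(PP\S))/S
            [6,7] "city" : S
        [7,8] "slowly" : (NP\PP)\NP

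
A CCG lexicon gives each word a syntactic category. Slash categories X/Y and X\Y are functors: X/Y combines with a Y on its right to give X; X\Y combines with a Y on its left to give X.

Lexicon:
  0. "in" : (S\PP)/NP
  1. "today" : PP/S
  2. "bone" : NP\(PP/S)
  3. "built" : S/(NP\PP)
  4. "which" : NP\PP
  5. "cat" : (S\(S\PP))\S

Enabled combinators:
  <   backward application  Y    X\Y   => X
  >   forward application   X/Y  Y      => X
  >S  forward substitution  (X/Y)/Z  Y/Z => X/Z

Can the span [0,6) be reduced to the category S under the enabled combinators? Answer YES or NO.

[0,6] S   <
  [0,3] S\PP   >
    [0,1] "in" : (S\PP)/NP
    [1,3] NP   <
      [1,2] "today" : PP/S
      [2,3] "bone" : NP\(PP/S)
  [3,6] S\(S\PP)   <
    [3,5] S   >
      [3,4] "built" : S/(NP\PP)
      [4,5] "which" : NP\PP
    [5,6] "cat" : (S\(S\PP))\S

YES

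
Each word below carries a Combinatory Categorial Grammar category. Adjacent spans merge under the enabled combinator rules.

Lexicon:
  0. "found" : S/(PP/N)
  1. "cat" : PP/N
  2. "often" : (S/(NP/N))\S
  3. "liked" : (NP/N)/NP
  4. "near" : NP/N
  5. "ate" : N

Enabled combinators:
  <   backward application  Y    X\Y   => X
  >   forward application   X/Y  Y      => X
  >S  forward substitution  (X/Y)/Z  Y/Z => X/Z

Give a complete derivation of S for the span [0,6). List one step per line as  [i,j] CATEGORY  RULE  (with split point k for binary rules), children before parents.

[0,6] S   >
  [0,3] S/(NP/N)   <
    [0,2] S   >
      [0,1] "found" : S/(PP/N)
      [1,2] "cat" : PP/N
    [2,3] "often" : (S/(NP/N))\S
  [3,6] NP/N   >
    [3,4] "liked" : (NP/N)/NP
    [4,6] NP   >
      [4,5] "near" : NP/N
      [5,6] "ate" : N

[0,1] S/(PP/N)  lex  "found"
[1,2] PP/N  lex  "cat"
[0,2] S  >  k=1
[2,3] (S/(NP/N))\S  lex  "often"
[0,3] S/(NP/N)  <  k=2
[3,4] (NP/N)/NP  lex  "liked"
[4,5] NP/N  lex  "near"
[5,6] N  lex  "ate"
[4,6] NP  >  k=5
[3,6] NP/N  >  k=4
[0,6] S  >  k=3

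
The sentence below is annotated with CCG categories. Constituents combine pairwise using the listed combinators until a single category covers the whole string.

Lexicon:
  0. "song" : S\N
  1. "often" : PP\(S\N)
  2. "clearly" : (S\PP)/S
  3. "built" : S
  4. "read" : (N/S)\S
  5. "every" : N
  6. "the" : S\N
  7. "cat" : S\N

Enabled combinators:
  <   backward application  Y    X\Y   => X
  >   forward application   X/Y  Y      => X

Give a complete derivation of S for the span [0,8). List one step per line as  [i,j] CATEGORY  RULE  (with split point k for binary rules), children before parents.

[0,1] S\N  lex  "song"
[1,2] PP\(S\N)  lex  "often"
[0,2] PP  <  k=1
[2,3] (S\PP)/S  lex  "clearly"
[3,4] S  lex  "built"
[2,4] S\PP  >  k=3
[0,4] S  <  k=2
[4,5] (N/S)\S  lex  "read"
[0,5] N/S  <  k=4
[5,6] N  lex  "every"
[6,7] S\N  lex  "the"
[5,7] S  <  k=6
[0,7] N  >  k=5
[7,8] S\N  lex  "cat"
[0,8] S  <  k=7

[0,8] S   <
  [0,7] N   >
    [0,5] N/S   <
      [0,4] S   <
        [0,2] PP   <
          [0,1] "song" : S\N
          [1,2] "often" : PP\(S\N)
        [2,4] S\PP   >
          [2,3] "clearly" : (S\PP)/S
          [3,4] "built" : S
      [4,5] "read" : (N/S)\S
    [5,7] S   <
      [5,6] "every" : N
      [6,7] "the" : S\N
  [7,8] "cat" : S\N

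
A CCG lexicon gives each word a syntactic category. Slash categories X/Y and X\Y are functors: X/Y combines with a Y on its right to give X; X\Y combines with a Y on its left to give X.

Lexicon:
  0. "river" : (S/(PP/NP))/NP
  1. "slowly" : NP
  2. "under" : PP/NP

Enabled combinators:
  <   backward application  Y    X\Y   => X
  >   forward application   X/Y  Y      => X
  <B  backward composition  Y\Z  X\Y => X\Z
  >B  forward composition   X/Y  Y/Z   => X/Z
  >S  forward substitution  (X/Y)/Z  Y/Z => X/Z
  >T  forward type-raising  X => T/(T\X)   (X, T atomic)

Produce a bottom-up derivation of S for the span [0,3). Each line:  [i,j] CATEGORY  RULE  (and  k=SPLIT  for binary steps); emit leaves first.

[0,3] S   >
  [0,2] S/(PP/NP)   >
    [0,1] "river" : (S/(PP/NP))/NP
    [1,2] "slowly" : NP
  [2,3] "under" : PP/NP

[0,1] (S/(PP/NP))/NP  lex  "river"
[1,2] NP  lex  "slowly"
[0,2] S/(PP/NP)  >  k=1
[2,3] PP/NP  lex  "under"
[0,3] S  >  k=2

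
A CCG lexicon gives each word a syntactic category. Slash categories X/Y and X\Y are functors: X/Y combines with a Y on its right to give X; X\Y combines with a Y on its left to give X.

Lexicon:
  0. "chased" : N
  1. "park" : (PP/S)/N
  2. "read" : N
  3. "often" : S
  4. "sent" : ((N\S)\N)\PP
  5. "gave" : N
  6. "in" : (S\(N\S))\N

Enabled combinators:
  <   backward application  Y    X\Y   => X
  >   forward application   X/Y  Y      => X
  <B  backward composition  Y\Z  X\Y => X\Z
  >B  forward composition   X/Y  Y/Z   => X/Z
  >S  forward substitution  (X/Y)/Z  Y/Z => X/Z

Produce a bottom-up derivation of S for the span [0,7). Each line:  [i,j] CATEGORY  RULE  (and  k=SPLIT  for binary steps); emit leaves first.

[0,7] S   <
  [0,1] "chased" : N
  [1,7] S\N   <B
    [1,5] (N\S)\N   <
      [1,4] PP   >
        [1,3] PP/S   >
          [1,2] "park" : (PP/S)/N
          [2,3] "read" : N
        [3,4] "often" : S
      [4,5] "sent" : ((N\S)\N)\PP
    [5,7] S\(N\S)   <
      [5,6] "gave" : N
      [6,7] "in" : (S\(N\S))\N

[0,1] N  lex  "chased"
[1,2] (PP/S)/N  lex  "park"
[2,3] N  lex  "read"
[1,3] PP/S  >  k=2
[3,4] S  lex  "often"
[1,4] PP  >  k=3
[4,5] ((N\S)\N)\PP  lex  "sent"
[1,5] (N\S)\N  <  k=4
[5,6] N  lex  "gave"
[6,7] (S\(N\S))\N  lex  "in"
[5,7] S\(N\S)  <  k=6
[1,7] S\N  <B  k=5
[0,7] S  <  k=1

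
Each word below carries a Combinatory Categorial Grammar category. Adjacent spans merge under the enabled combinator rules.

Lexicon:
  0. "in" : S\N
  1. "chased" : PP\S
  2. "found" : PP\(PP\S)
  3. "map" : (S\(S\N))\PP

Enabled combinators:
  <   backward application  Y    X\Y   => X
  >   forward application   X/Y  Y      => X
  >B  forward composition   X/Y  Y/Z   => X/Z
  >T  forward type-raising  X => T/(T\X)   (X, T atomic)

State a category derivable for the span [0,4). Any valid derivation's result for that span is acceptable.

S

[0,4] S   <
  [0,1] "in" : S\N
  [1,4] S\(S\N)   <
    [1,3] PP   <
      [1,2] "chased" : PP\S
      [2,3] "found" : PP\(PP\S)
    [3,4] "map" : (S\(S\N))\PP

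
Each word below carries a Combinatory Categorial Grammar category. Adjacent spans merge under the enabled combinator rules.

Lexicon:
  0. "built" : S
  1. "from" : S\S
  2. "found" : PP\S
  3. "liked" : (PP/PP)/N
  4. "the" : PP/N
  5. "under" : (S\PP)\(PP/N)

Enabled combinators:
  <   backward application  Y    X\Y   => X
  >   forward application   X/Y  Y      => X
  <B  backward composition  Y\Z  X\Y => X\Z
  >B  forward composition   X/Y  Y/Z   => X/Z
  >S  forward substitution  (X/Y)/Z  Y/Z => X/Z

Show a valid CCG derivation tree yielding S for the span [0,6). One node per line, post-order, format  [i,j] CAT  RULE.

[0,1] S  lex  "built"
[1,2] S\S  lex  "from"
[2,3] PP\S  lex  "found"
[1,3] PP\S  <B  k=2
[0,3] PP  <  k=1
[3,4] (PP/PP)/N  lex  "liked"
[4,5] PP/N  lex  "the"
[3,5] PP/N  >S  k=4
[5,6] (S\PP)\(PP/N)  lex  "under"
[3,6] S\PP  <  k=5
[0,6] S  <  k=3

[0,6] S   <
  [0,3] PP   <
    [0,1] "built" : S
    [1,3] PP\S   <B
      [1,2] "from" : S\S
      [2,3] "found" : PP\S
  [3,6] S\PP   <
    [3,5] PP/N   >S
      [3,4] "liked" : (PP/PP)/N
      [4,5] "the" : PP/N
    [5,6] "under" : (S\PP)\(PP/N)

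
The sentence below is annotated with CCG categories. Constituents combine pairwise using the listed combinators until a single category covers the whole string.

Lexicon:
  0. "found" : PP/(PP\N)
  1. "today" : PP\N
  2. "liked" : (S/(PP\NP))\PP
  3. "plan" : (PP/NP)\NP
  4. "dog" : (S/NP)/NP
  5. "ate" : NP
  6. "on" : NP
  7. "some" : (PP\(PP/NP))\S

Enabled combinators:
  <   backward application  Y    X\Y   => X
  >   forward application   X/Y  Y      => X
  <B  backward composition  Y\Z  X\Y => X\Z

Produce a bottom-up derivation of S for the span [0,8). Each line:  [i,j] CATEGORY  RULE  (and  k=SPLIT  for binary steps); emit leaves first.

[0,8] S   >
  [0,3] S/(PP\NP)   <
    [0,2] PP   >
      [0,1] "found" : PP/(PP\N)
      [1,2] "today" : PP\N
    [2,3] "liked" : (S/(PP\NP))\PP
  [3,8] PP\NP   <B
    [3,4] "plan" : (PP/NP)\NP
    [4,8] PP\(PP/NP)   <
      [4,7] S   >
        [4,6] S/NP   >
          [4,5] "dog" : (S/NP)/NP
          [5,6] "ate" : NP
        [6,7] "on" : NP
      [7,8] "some" : (PP\(PP/NP))\S

[0,1] PP/(PP\N)  lex  "found"
[1,2] PP\N  lex  "today"
[0,2] PP  >  k=1
[2,3] (S/(PP\NP))\PP  lex  "liked"
[0,3] S/(PP\NP)  <  k=2
[3,4] (PP/NP)\NP  lex  "plan"
[4,5] (S/NP)/NP  lex  "dog"
[5,6] NP  lex  "ate"
[4,6] S/NP  >  k=5
[6,7] NP  lex  "on"
[4,7] S  >  k=6
[7,8] (PP\(PP/NP))\S  lex  "some"
[4,8] PP\(PP/NP)  <  k=7
[3,8] PP\NP  <B  k=4
[0,8] S  >  k=3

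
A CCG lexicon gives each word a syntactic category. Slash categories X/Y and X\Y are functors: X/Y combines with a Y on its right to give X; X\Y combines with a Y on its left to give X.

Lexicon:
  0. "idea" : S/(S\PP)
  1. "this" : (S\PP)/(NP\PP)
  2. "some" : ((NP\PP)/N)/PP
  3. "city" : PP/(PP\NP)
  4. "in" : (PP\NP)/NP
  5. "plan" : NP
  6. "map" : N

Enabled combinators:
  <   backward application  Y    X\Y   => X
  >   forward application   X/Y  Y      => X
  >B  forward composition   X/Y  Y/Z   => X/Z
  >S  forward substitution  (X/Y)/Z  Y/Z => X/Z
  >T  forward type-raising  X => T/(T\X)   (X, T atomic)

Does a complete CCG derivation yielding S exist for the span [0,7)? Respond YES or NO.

[0,7] S   >
  [0,1] "idea" : S/(S\PP)
  [1,7] S\PP   >
    [1,2] "this" : (S\PP)/(NP\PP)
    [2,7] NP\PP   >
      [2,6] (NP\PP)/N   >
        [2,3] "some" : ((NP\PP)/N)/PP
        [3,6] PP   >
          [3,4] "city" : PP/(PP\NP)
          [4,6] PP\NP   >
            [4,5] "in" : (PP\NP)/NP
            [5,6] "plan" : NP
      [6,7] "map" : N

YES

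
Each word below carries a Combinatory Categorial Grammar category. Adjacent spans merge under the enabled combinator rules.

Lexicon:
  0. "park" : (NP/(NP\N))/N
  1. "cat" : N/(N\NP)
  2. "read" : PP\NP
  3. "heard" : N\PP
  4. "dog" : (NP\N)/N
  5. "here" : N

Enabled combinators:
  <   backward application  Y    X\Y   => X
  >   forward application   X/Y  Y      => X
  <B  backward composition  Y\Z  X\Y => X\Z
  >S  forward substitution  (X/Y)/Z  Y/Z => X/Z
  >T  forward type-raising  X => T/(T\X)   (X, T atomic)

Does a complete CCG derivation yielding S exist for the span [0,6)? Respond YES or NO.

(NP/(NP\N))/N N/(N\NP) PP\NP N\PP (NP\N)/N N
CKY chart[0,6] = {N/(N\NP), NP, NP/(NP\NP), PP/(PP\NP), S/(S\NP)}; S ∉ chart

NO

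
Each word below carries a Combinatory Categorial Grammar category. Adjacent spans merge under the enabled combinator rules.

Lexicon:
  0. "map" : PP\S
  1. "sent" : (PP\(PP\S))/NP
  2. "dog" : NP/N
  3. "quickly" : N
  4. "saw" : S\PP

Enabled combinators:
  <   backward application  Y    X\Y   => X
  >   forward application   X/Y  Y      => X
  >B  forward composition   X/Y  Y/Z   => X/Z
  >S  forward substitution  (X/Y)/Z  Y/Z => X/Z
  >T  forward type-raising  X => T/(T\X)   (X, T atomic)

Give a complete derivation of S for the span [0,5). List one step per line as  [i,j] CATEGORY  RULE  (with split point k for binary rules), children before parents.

[0,5] S   <
  [0,4] PP   <
    [0,1] "map" : PP\S
    [1,4] PP\(PP\S)   >
      [1,2] "sent" : (PP\(PP\S))/NP
      [2,4] NP   >
        [2,3] "dog" : NP/N
        [3,4] "quickly" : N
  [4,5] "saw" : S\PP

[0,1] PP\S  lex  "map"
[1,2] (PP\(PP\S))/NP  lex  "sent"
[2,3] NP/N  lex  "dog"
[3,4] N  lex  "quickly"
[2,4] NP  >  k=3
[1,4] PP\(PP\S)  >  k=2
[0,4] PP  <  k=1
[4,5] S\PP  lex  "saw"
[0,5] S  <  k=4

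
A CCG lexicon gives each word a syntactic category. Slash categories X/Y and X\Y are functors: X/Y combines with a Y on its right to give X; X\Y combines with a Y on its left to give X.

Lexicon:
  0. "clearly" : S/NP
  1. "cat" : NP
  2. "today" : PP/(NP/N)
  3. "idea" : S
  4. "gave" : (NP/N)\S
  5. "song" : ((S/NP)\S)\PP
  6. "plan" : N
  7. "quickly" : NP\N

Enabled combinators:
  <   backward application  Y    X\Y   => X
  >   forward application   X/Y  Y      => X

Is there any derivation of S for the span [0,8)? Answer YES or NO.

[0,8] S   >
  [0,6] S/NP   <
    [0,2] S   >
      [0,1] "clearly" : S/NP
      [1,2] "cat" : NP
    [2,6] (S/NP)\S   <
      [2,5] PP   >
        [2,3] "today" : PP/(NP/N)
        [3,5] NP/N   <
          [3,4] "idea" : S
          [4,5] "gave" : (NP/N)\S
      [5,6] "song" : ((S/NP)\S)\PP
  [6,8] NP   <
    [6,7] "plan" : N
    [7,8] "quickly" : NP\N

YES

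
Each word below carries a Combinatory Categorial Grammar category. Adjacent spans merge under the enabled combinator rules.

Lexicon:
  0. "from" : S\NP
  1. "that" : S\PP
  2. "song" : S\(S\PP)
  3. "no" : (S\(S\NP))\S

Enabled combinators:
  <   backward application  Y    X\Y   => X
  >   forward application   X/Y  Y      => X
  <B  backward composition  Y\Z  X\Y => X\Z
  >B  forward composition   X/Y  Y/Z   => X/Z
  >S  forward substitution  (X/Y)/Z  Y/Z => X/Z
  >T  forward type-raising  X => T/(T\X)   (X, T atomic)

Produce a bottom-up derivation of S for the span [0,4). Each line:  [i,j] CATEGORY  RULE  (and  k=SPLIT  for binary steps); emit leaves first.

[0,1] S\NP  lex  "from"
[1,2] S\PP  lex  "that"
[2,3] S\(S\PP)  lex  "song"
[1,3] S  <  k=2
[3,4] (S\(S\NP))\S  lex  "no"
[1,4] S\(S\NP)  <  k=3
[0,4] S  <  k=1

[0,4] S   <
  [0,1] "from" : S\NP
  [1,4] S\(S\NP)   <
    [1,3] S   <
      [1,2] "that" : S\PP
      [2,3] "song" : S\(S\PP)
    [3,4] "no" : (S\(S\NP))\S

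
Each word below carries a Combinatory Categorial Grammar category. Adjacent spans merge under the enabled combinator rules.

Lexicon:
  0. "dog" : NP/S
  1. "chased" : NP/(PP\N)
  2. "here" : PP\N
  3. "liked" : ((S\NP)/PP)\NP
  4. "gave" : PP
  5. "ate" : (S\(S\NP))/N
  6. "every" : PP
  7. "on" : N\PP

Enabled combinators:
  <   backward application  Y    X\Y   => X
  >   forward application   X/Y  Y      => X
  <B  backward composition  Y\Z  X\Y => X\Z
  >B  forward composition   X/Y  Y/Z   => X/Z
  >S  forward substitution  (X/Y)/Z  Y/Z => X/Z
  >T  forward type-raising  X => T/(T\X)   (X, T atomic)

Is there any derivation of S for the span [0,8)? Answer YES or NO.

NP/S NP/(PP\N) PP\N ((S\NP)/PP)\NP PP (S\(S\NP))/N PP N\PP
CKY chart[0,8] = {N/(N\NP), NP, NP/(NP\NP), NP/(S\S), PP/(PP\NP), S/(S\NP)}; S ∉ chart

NO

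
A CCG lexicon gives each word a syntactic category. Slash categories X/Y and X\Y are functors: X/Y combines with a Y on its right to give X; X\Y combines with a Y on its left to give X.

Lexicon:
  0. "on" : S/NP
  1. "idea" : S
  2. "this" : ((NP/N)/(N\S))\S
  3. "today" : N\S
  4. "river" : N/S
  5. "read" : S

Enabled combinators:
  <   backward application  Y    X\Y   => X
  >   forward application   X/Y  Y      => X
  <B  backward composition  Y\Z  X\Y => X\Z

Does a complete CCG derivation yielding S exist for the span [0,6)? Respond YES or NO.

YES

[0,6] S   >
  [0,1] "on" : S/NP
  [1,6] NP   >
    [1,4] NP/N   >
      [1,3] (NP/N)/(N\S)   <
        [1,2] "idea" : S
        [2,3] "this" : ((NP/N)/(N\S))\S
      [3,4] "today" : N\S
    [4,6] N   >
      [4,5] "river" : N/S
      [5,6] "read" : S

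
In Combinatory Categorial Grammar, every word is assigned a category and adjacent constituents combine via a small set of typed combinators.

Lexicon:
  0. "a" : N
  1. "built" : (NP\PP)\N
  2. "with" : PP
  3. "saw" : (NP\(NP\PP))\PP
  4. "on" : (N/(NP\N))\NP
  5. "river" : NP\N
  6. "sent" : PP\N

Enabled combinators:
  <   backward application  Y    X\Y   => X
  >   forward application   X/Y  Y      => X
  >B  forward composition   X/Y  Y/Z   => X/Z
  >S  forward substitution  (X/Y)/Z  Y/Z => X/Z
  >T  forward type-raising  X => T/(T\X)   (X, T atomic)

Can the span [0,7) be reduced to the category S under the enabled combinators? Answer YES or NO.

NO

N (NP\PP)\N PP (NP\(NP\PP))\PP (N/(NP\N))\NP NP\N PP\N
CKY chart[0,7] = {N/(N\PP), NP/(NP\PP), PP, PP/(PP\PP), S/(S\PP)}; S ∉ chart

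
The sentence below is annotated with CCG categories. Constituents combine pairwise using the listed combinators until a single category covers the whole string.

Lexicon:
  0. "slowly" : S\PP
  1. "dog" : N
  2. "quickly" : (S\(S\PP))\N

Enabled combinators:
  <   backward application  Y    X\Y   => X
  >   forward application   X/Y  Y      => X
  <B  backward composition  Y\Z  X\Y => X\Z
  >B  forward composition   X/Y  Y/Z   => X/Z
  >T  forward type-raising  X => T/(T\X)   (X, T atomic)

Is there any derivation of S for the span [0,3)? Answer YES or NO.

[0,3] S   <
  [0,1] "slowly" : S\PP
  [1,3] S\(S\PP)   <
    [1,2] "dog" : N
    [2,3] "quickly" : (S\(S\PP))\N

YES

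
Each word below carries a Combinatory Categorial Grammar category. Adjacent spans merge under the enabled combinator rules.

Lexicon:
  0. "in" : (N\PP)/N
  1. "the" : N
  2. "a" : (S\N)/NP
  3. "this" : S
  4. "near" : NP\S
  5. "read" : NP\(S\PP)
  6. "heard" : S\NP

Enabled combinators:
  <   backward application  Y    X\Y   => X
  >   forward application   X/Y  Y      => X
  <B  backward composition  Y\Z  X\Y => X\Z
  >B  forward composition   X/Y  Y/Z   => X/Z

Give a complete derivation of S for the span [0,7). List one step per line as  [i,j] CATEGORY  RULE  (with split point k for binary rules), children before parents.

[0,1] (N\PP)/N  lex  "in"
[1,2] N  lex  "the"
[0,2] N\PP  >  k=1
[2,3] (S\N)/NP  lex  "a"
[3,4] S  lex  "this"
[4,5] NP\S  lex  "near"
[3,5] NP  <  k=4
[2,5] S\N  >  k=3
[0,5] S\PP  <B  k=2
[5,6] NP\(S\PP)  lex  "read"
[0,6] NP  <  k=5
[6,7] S\NP  lex  "heard"
[0,7] S  <  k=6

[0,7] S   <
  [0,6] NP   <
    [0,5] S\PP   <B
      [0,2] N\PP   >
        [0,1] "in" : (N\PP)/N
        [1,2] "the" : N
      [2,5] S\N   >
        [2,3] "a" : (S\N)/NP
        [3,5] NP   <
          [3,4] "this" : S
          [4,5] "near" : NP\S
    [5,6] "read" : NP\(S\PP)
  [6,7] "heard" : S\NP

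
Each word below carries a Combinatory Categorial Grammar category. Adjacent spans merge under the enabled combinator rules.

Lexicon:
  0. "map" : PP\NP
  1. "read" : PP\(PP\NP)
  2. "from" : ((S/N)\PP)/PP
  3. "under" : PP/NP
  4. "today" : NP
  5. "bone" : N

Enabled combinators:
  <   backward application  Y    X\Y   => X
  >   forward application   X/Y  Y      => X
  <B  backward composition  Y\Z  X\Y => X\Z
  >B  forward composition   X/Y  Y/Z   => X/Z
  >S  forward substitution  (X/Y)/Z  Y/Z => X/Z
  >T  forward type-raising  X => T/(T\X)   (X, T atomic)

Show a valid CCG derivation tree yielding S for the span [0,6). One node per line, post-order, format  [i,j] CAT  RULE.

[0,1] PP\NP  lex  "map"
[1,2] PP\(PP\NP)  lex  "read"
[0,2] PP  <  k=1
[2,3] ((S/N)\PP)/PP  lex  "from"
[3,4] PP/NP  lex  "under"
[4,5] NP  lex  "today"
[3,5] PP  >  k=4
[2,5] (S/N)\PP  >  k=3
[0,5] S/N  <  k=2
[5,6] N  lex  "bone"
[0,6] S  >  k=5

[0,6] S   >
  [0,5] S/N   <
    [0,2] PP   <
      [0,1] "map" : PP\NP
      [1,2] "read" : PP\(PP\NP)
    [2,5] (S/N)\PP   >
      [2,3] "from" : ((S/N)\PP)/PP
      [3,5] PP   >
        [3,4] "under" : PP/NP
        [4,5] "today" : NP
  [5,6] "bone" : N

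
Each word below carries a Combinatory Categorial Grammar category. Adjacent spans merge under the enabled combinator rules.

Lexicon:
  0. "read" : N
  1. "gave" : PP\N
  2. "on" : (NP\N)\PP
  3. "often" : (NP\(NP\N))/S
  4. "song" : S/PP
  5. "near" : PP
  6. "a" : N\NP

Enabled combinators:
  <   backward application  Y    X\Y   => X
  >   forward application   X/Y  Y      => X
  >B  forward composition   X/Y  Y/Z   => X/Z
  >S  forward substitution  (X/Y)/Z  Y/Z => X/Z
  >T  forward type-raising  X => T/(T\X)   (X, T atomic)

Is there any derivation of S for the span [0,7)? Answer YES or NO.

N PP\N (NP\N)\PP (NP\(NP\N))/S S/PP PP N\NP
CKY chart[0,7] = {N, N/(N\N), NP/(NP\N), PP/(PP\N), S/(S\N)}; S ∉ chart

NO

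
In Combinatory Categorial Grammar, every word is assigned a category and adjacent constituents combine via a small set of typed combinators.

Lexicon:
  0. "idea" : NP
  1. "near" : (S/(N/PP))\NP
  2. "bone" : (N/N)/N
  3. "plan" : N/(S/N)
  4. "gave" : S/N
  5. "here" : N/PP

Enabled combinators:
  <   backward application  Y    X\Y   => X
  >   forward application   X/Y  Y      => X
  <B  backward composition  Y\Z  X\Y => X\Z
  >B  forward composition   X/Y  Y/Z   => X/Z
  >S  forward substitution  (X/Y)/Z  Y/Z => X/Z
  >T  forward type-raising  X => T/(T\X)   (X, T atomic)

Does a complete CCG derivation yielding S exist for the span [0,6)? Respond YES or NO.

[0,6] S   >
  [0,2] S/(N/PP)   <
    [0,1] "idea" : NP
    [1,2] "near" : (S/(N/PP))\NP
  [2,6] N/PP   >B
    [2,5] N/N   >
      [2,3] "bone" : (N/N)/N
      [3,5] N   >
        [3,4] "plan" : N/(S/N)
        [4,5] "gave" : S/N
    [5,6] "here" : N/PP

YES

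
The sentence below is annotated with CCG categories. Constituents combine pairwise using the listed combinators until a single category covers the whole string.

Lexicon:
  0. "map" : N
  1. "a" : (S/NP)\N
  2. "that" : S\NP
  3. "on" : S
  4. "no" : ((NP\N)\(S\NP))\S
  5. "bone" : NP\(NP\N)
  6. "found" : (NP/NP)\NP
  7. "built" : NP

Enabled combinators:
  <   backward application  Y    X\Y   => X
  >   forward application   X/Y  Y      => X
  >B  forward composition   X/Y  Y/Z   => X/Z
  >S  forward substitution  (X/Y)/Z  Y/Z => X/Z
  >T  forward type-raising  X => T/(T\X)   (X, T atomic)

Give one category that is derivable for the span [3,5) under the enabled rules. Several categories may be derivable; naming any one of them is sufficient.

(NP\N)\(S\NP)

[0,8] S   >
  [0,7] S/NP   >B
    [0,2] S/NP   <
      [0,1] "map" : N
      [1,2] "a" : (S/NP)\N
    [2,7] NP/NP   <
      [2,6] NP   <
        [2,5] NP\N   <
          [2,3] "that" : S\NP
          [3,5] (NP\N)\(S\NP)   <
            [3,4] "on" : S
            [4,5] "no" : ((NP\N)\(S\NP))\S
        [5,6] "bone" : NP\(NP\N)
      [6,7] "found" : (NP/NP)\NP
  [7,8] "built" : NP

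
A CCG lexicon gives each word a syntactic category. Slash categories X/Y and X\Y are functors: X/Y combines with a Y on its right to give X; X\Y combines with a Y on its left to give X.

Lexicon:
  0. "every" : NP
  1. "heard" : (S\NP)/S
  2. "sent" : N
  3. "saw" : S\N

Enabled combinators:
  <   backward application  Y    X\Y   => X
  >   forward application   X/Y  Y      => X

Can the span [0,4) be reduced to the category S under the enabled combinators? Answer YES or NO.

YES

[0,4] S   <
  [0,1] "every" : NP
  [1,4] S\NP   >
    [1,2] "heard" : (S\NP)/S
    [2,4] S   <
      [2,3] "sent" : N
      [3,4] "saw" : S\N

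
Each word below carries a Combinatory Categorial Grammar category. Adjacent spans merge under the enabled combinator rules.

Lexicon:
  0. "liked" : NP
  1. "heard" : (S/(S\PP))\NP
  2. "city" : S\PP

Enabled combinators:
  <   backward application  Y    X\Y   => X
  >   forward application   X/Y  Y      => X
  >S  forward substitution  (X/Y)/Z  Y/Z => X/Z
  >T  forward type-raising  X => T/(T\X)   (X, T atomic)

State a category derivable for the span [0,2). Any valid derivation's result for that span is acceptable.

S/(S\PP)

[0,3] S   >
  [0,2] S/(S\PP)   <
    [0,1] "liked" : NP
    [1,2] "heard" : (S/(S\PP))\NP
  [2,3] "city" : S\PP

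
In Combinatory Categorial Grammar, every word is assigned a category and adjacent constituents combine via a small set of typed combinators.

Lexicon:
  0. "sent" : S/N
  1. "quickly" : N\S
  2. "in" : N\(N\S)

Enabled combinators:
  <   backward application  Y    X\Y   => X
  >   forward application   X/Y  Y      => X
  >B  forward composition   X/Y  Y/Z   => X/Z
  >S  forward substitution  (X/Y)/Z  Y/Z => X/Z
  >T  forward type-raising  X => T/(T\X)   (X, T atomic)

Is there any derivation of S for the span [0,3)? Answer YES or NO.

YES

[0,3] S   >
  [0,1] "sent" : S/N
  [1,3] N   <
    [1,2] "quickly" : N\S
    [2,3] "in" : N\(N\S)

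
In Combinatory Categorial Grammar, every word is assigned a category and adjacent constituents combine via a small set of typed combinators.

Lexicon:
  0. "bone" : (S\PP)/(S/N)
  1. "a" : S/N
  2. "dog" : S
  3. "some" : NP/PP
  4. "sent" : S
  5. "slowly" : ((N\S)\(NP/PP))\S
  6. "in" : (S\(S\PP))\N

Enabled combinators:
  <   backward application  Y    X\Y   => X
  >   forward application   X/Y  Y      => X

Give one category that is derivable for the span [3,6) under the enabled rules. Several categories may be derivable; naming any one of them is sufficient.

N\S

[0,7] S   <
  [0,2] S\PP   >
    [0,1] "bone" : (S\PP)/(S/N)
    [1,2] "a" : S/N
  [2,7] S\(S\PP)   <
    [2,6] N   <
      [2,3] "dog" : S
      [3,6] N\S   <
        [3,4] "some" : NP/PP
        [4,6] (N\S)\(NP/PP)   <
          [4,5] "sent" : S
          [5,6] "slowly" : ((N\S)\(NP/PP))\S
    [6,7] "in" : (S\(S\PP))\N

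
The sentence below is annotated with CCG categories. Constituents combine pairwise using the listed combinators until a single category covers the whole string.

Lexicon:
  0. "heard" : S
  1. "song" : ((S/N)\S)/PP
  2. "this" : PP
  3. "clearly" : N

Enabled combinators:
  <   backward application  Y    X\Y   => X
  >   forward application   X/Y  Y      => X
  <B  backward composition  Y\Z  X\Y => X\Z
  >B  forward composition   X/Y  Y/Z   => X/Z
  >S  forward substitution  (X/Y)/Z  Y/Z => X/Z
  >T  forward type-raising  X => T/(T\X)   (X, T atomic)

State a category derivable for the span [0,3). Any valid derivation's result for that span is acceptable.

[0,4] S   >
  [0,3] S/N   <
    [0,1] "heard" : S
    [1,3] (S/N)\S   >
      [1,2] "song" : ((S/N)\S)/PP
      [2,3] "this" : PP
  [3,4] "clearly" : N

S/N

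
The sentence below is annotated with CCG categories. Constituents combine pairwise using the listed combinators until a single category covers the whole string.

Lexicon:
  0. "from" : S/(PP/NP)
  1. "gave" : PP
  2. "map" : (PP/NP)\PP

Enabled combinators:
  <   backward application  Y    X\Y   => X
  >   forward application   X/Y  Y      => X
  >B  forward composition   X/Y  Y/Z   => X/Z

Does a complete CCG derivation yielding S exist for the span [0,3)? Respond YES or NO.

YES

[0,3] S   >
  [0,1] "from" : S/(PP/NP)
  [1,3] PP/NP   <
    [1,2] "gave" : PP
    [2,3] "map" : (PP/NP)\PP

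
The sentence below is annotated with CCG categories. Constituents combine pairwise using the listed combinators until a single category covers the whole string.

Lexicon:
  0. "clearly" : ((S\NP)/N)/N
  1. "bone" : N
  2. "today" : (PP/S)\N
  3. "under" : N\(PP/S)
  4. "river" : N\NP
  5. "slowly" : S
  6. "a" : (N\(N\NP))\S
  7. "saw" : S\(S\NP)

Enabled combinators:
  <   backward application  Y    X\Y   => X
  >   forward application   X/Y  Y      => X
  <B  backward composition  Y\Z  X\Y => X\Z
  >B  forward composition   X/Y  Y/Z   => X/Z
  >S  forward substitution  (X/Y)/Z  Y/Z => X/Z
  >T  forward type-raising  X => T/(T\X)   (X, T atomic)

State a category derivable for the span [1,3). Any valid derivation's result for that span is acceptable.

PP/S

[0,8] S   <
  [0,7] S\NP   >
    [0,4] (S\NP)/N   >
      [0,1] "clearly" : ((S\NP)/N)/N
      [1,4] N   <
        [1,3] PP/S   <
          [1,2] "bone" : N
          [2,3] "today" : (PP/S)\N
        [3,4] "under" : N\(PP/S)
    [4,7] N   <
      [4,5] "river" : N\NP
      [5,7] N\(N\NP)   <
        [5,6] "slowly" : S
        [6,7] "a" : (N\(N\NP))\S
  [7,8] "saw" : S\(S\NP)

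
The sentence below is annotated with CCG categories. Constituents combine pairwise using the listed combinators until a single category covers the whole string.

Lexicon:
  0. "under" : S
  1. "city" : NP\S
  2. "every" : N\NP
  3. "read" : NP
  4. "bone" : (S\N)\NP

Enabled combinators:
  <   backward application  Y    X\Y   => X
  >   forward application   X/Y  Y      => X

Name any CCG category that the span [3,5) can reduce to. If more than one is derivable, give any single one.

S\N

[0,5] S   <
  [0,3] N   <
    [0,2] NP   <
      [0,1] "under" : S
      [1,2] "city" : NP\S
    [2,3] "every" : N\NP
  [3,5] S\N   <
    [3,4] "read" : NP
    [4,5] "bone" : (S\N)\NP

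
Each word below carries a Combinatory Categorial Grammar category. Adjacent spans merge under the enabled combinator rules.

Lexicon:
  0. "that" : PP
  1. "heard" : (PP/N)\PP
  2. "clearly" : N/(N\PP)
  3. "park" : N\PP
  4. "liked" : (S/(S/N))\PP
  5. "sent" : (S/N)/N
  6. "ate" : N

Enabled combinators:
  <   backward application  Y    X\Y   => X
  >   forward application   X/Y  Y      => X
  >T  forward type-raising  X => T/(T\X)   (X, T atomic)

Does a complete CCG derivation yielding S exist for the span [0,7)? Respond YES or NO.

YES

[0,7] S   >
  [0,5] S/(S/N)   <
    [0,4] PP   >
      [0,2] PP/N   <
        [0,1] "that" : PP
        [1,2] "heard" : (PP/N)\PP
      [2,4] N   >
        [2,3] "clearly" : N/(N\PP)
        [3,4] "park" : N\PP
    [4,5] "liked" : (S/(S/N))\PP
  [5,7] S/N   >
    [5,6] "sent" : (S/N)/N
    [6,7] "ate" : N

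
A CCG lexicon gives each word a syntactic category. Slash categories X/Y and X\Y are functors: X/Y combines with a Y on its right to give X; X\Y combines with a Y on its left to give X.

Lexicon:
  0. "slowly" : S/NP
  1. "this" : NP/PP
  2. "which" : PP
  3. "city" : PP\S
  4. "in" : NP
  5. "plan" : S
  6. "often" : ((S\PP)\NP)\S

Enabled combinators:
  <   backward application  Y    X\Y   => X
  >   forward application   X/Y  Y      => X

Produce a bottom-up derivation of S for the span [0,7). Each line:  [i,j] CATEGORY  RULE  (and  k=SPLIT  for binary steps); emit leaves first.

[0,1] S/NP  lex  "slowly"
[1,2] NP/PP  lex  "this"
[2,3] PP  lex  "which"
[1,3] NP  >  k=2
[0,3] S  >  k=1
[3,4] PP\S  lex  "city"
[0,4] PP  <  k=3
[4,5] NP  lex  "in"
[5,6] S  lex  "plan"
[6,7] ((S\PP)\NP)\S  lex  "often"
[5,7] (S\PP)\NP  <  k=6
[4,7] S\PP  <  k=5
[0,7] S  <  k=4

[0,7] S   <
  [0,4] PP   <
    [0,3] S   >
      [0,1] "slowly" : S/NP
      [1,3] NP   >
        [1,2] "this" : NP/PP
        [2,3] "which" : PP
    [3,4] "city" : PP\S
  [4,7] S\PP   <
    [4,5] "in" : NP
    [5,7] (S\PP)\NP   <
      [5,6] "plan" : S
      [6,7] "often" : ((S\PP)\NP)\S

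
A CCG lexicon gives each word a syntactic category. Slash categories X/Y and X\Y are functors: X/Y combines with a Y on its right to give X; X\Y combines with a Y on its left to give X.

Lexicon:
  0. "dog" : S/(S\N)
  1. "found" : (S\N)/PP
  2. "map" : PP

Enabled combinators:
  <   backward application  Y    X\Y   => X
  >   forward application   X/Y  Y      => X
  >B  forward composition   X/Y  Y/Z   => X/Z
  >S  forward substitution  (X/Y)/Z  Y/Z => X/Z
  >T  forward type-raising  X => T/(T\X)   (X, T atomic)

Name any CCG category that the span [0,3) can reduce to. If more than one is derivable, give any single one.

[0,3] S   >
  [0,1] "dog" : S/(S\N)
  [1,3] S\N   >
    [1,2] "found" : (S\N)/PP
    [2,3] "map" : PP

S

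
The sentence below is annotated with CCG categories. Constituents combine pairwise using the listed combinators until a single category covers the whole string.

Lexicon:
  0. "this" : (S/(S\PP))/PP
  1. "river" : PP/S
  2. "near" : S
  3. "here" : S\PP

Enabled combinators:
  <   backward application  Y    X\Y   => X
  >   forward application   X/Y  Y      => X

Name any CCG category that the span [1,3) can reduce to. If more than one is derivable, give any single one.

PP

[0,4] S   >
  [0,3] S/(S\PP)   >
    [0,1] "this" : (S/(S\PP))/PP
    [1,3] PP   >
      [1,2] "river" : PP/S
      [2,3] "near" : S
  [3,4] "here" : S\PP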